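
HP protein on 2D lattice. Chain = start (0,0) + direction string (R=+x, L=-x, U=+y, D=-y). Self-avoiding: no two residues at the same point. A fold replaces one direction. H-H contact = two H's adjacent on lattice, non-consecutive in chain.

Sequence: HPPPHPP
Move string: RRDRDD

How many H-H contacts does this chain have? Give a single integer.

Answer: 0

Derivation:
Positions: [(0, 0), (1, 0), (2, 0), (2, -1), (3, -1), (3, -2), (3, -3)]
No H-H contacts found.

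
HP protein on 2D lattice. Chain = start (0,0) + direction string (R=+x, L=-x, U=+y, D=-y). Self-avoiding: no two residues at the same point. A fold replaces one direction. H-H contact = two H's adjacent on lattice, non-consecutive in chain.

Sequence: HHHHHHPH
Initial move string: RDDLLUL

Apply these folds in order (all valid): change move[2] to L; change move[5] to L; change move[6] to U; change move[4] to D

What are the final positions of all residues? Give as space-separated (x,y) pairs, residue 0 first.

Answer: (0,0) (1,0) (1,-1) (0,-1) (-1,-1) (-1,-2) (-2,-2) (-2,-1)

Derivation:
Initial moves: RDDLLUL
Fold: move[2]->L => RDLLLUL (positions: [(0, 0), (1, 0), (1, -1), (0, -1), (-1, -1), (-2, -1), (-2, 0), (-3, 0)])
Fold: move[5]->L => RDLLLLL (positions: [(0, 0), (1, 0), (1, -1), (0, -1), (-1, -1), (-2, -1), (-3, -1), (-4, -1)])
Fold: move[6]->U => RDLLLLU (positions: [(0, 0), (1, 0), (1, -1), (0, -1), (-1, -1), (-2, -1), (-3, -1), (-3, 0)])
Fold: move[4]->D => RDLLDLU (positions: [(0, 0), (1, 0), (1, -1), (0, -1), (-1, -1), (-1, -2), (-2, -2), (-2, -1)])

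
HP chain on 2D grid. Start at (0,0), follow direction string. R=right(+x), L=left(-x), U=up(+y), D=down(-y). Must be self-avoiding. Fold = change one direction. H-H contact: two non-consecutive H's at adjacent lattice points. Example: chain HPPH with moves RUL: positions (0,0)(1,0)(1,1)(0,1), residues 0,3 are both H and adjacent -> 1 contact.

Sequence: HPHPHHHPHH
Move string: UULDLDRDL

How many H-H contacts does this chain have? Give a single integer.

Positions: [(0, 0), (0, 1), (0, 2), (-1, 2), (-1, 1), (-2, 1), (-2, 0), (-1, 0), (-1, -1), (-2, -1)]
H-H contact: residue 6 @(-2,0) - residue 9 @(-2, -1)

Answer: 1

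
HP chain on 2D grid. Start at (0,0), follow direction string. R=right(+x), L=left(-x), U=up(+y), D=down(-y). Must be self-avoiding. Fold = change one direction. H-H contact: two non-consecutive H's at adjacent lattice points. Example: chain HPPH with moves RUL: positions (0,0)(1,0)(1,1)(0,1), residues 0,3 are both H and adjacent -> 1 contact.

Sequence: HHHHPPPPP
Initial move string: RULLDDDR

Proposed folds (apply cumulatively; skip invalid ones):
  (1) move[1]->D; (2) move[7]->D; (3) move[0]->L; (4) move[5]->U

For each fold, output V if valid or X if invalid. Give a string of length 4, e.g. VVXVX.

Answer: VVVX

Derivation:
Initial: RULLDDDR -> [(0, 0), (1, 0), (1, 1), (0, 1), (-1, 1), (-1, 0), (-1, -1), (-1, -2), (0, -2)]
Fold 1: move[1]->D => RDLLDDDR VALID
Fold 2: move[7]->D => RDLLDDDD VALID
Fold 3: move[0]->L => LDLLDDDD VALID
Fold 4: move[5]->U => LDLLDUDD INVALID (collision), skipped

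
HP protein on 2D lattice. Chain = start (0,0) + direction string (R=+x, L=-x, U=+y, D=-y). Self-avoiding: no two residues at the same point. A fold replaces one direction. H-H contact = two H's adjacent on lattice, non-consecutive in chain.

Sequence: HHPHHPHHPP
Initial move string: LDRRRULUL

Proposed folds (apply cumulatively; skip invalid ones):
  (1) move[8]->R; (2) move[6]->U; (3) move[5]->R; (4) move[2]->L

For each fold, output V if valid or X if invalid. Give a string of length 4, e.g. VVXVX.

Initial: LDRRRULUL -> [(0, 0), (-1, 0), (-1, -1), (0, -1), (1, -1), (2, -1), (2, 0), (1, 0), (1, 1), (0, 1)]
Fold 1: move[8]->R => LDRRRULUR VALID
Fold 2: move[6]->U => LDRRRUUUR VALID
Fold 3: move[5]->R => LDRRRRUUR VALID
Fold 4: move[2]->L => LDLRRRUUR INVALID (collision), skipped

Answer: VVVX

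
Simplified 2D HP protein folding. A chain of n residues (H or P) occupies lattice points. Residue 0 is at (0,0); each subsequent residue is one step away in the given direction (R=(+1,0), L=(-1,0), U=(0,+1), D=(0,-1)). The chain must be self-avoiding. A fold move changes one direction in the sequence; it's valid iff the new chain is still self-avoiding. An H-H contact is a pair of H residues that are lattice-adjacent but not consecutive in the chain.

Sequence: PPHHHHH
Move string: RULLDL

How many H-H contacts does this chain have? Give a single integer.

Answer: 0

Derivation:
Positions: [(0, 0), (1, 0), (1, 1), (0, 1), (-1, 1), (-1, 0), (-2, 0)]
No H-H contacts found.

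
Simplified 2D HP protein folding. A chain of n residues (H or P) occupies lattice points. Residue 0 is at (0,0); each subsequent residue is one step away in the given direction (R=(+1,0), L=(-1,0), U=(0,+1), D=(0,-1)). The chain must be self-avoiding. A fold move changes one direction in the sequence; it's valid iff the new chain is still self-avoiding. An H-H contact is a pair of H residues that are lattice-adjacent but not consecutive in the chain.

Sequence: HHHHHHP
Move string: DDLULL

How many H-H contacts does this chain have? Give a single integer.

Positions: [(0, 0), (0, -1), (0, -2), (-1, -2), (-1, -1), (-2, -1), (-3, -1)]
H-H contact: residue 1 @(0,-1) - residue 4 @(-1, -1)

Answer: 1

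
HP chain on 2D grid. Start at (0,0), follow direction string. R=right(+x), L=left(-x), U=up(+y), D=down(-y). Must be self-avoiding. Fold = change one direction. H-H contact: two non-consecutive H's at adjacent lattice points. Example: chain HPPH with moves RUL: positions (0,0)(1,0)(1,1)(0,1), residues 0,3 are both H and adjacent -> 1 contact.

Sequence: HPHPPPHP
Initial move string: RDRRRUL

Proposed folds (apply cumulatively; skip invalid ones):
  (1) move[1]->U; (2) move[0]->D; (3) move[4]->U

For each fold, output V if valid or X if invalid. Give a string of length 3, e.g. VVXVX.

Answer: VXV

Derivation:
Initial: RDRRRUL -> [(0, 0), (1, 0), (1, -1), (2, -1), (3, -1), (4, -1), (4, 0), (3, 0)]
Fold 1: move[1]->U => RURRRUL VALID
Fold 2: move[0]->D => DURRRUL INVALID (collision), skipped
Fold 3: move[4]->U => RURRUUL VALID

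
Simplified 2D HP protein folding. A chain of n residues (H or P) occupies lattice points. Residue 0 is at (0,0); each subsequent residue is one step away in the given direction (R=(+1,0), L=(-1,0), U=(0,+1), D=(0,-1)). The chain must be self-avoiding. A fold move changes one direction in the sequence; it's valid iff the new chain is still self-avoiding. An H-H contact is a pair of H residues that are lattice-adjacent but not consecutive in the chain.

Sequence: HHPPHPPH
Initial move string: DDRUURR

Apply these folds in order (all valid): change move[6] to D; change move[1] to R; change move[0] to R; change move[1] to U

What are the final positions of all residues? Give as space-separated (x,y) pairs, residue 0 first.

Answer: (0,0) (1,0) (1,1) (2,1) (2,2) (2,3) (3,3) (3,2)

Derivation:
Initial moves: DDRUURR
Fold: move[6]->D => DDRUURD (positions: [(0, 0), (0, -1), (0, -2), (1, -2), (1, -1), (1, 0), (2, 0), (2, -1)])
Fold: move[1]->R => DRRUURD (positions: [(0, 0), (0, -1), (1, -1), (2, -1), (2, 0), (2, 1), (3, 1), (3, 0)])
Fold: move[0]->R => RRRUURD (positions: [(0, 0), (1, 0), (2, 0), (3, 0), (3, 1), (3, 2), (4, 2), (4, 1)])
Fold: move[1]->U => RURUURD (positions: [(0, 0), (1, 0), (1, 1), (2, 1), (2, 2), (2, 3), (3, 3), (3, 2)])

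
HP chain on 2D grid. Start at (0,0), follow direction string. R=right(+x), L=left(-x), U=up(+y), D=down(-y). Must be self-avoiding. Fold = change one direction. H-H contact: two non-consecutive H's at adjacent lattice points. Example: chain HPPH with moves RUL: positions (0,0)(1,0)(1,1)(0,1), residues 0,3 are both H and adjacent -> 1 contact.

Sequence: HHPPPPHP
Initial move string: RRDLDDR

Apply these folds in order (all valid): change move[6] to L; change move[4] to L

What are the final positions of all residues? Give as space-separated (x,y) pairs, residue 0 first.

Initial moves: RRDLDDR
Fold: move[6]->L => RRDLDDL (positions: [(0, 0), (1, 0), (2, 0), (2, -1), (1, -1), (1, -2), (1, -3), (0, -3)])
Fold: move[4]->L => RRDLLDL (positions: [(0, 0), (1, 0), (2, 0), (2, -1), (1, -1), (0, -1), (0, -2), (-1, -2)])

Answer: (0,0) (1,0) (2,0) (2,-1) (1,-1) (0,-1) (0,-2) (-1,-2)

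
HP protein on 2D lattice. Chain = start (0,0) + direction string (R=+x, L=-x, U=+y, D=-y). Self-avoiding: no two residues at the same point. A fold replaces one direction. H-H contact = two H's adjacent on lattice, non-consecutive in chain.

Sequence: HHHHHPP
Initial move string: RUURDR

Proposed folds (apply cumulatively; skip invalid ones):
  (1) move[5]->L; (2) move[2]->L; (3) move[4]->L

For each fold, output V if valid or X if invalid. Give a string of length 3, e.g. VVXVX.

Initial: RUURDR -> [(0, 0), (1, 0), (1, 1), (1, 2), (2, 2), (2, 1), (3, 1)]
Fold 1: move[5]->L => RUURDL INVALID (collision), skipped
Fold 2: move[2]->L => RULRDR INVALID (collision), skipped
Fold 3: move[4]->L => RUURLR INVALID (collision), skipped

Answer: XXX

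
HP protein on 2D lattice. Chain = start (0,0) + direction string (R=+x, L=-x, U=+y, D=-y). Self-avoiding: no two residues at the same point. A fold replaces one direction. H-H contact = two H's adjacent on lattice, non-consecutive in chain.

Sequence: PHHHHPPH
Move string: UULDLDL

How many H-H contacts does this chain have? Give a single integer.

Answer: 1

Derivation:
Positions: [(0, 0), (0, 1), (0, 2), (-1, 2), (-1, 1), (-2, 1), (-2, 0), (-3, 0)]
H-H contact: residue 1 @(0,1) - residue 4 @(-1, 1)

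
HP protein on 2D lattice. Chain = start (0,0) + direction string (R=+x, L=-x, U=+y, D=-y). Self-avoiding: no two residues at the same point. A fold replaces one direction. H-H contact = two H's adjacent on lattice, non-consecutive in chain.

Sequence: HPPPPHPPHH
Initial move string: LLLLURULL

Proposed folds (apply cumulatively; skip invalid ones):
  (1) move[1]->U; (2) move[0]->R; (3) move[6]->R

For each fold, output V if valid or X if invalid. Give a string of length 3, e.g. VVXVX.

Answer: VVX

Derivation:
Initial: LLLLURULL -> [(0, 0), (-1, 0), (-2, 0), (-3, 0), (-4, 0), (-4, 1), (-3, 1), (-3, 2), (-4, 2), (-5, 2)]
Fold 1: move[1]->U => LULLURULL VALID
Fold 2: move[0]->R => RULLURULL VALID
Fold 3: move[6]->R => RULLURRLL INVALID (collision), skipped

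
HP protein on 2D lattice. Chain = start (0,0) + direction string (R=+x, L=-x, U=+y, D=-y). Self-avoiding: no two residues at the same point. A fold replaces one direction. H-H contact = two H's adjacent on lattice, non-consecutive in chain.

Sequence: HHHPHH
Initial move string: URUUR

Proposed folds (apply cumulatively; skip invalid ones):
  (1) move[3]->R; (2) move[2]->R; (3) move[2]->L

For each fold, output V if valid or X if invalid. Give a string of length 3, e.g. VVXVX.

Answer: VVX

Derivation:
Initial: URUUR -> [(0, 0), (0, 1), (1, 1), (1, 2), (1, 3), (2, 3)]
Fold 1: move[3]->R => URURR VALID
Fold 2: move[2]->R => URRRR VALID
Fold 3: move[2]->L => URLRR INVALID (collision), skipped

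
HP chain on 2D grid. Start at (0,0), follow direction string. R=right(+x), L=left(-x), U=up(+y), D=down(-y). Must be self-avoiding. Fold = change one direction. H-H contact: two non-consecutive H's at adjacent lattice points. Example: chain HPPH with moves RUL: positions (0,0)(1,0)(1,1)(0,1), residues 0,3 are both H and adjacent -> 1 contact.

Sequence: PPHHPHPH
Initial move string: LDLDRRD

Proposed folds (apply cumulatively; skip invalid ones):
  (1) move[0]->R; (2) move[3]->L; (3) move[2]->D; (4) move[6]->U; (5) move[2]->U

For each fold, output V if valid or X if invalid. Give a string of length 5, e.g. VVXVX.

Answer: VXVVX

Derivation:
Initial: LDLDRRD -> [(0, 0), (-1, 0), (-1, -1), (-2, -1), (-2, -2), (-1, -2), (0, -2), (0, -3)]
Fold 1: move[0]->R => RDLDRRD VALID
Fold 2: move[3]->L => RDLLRRD INVALID (collision), skipped
Fold 3: move[2]->D => RDDDRRD VALID
Fold 4: move[6]->U => RDDDRRU VALID
Fold 5: move[2]->U => RDUDRRU INVALID (collision), skipped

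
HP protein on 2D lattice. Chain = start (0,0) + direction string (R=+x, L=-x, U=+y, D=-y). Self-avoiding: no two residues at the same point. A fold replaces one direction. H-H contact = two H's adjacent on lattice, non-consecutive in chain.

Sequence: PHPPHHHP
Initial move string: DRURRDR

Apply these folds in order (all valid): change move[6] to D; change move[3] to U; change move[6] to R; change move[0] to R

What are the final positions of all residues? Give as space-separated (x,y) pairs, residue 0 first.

Answer: (0,0) (1,0) (2,0) (2,1) (2,2) (3,2) (3,1) (4,1)

Derivation:
Initial moves: DRURRDR
Fold: move[6]->D => DRURRDD (positions: [(0, 0), (0, -1), (1, -1), (1, 0), (2, 0), (3, 0), (3, -1), (3, -2)])
Fold: move[3]->U => DRUURDD (positions: [(0, 0), (0, -1), (1, -1), (1, 0), (1, 1), (2, 1), (2, 0), (2, -1)])
Fold: move[6]->R => DRUURDR (positions: [(0, 0), (0, -1), (1, -1), (1, 0), (1, 1), (2, 1), (2, 0), (3, 0)])
Fold: move[0]->R => RRUURDR (positions: [(0, 0), (1, 0), (2, 0), (2, 1), (2, 2), (3, 2), (3, 1), (4, 1)])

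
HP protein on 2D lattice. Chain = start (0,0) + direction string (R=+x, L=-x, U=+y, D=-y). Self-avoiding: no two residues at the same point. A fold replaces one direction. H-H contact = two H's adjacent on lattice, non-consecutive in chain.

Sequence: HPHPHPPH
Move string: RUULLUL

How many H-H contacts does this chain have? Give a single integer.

Answer: 0

Derivation:
Positions: [(0, 0), (1, 0), (1, 1), (1, 2), (0, 2), (-1, 2), (-1, 3), (-2, 3)]
No H-H contacts found.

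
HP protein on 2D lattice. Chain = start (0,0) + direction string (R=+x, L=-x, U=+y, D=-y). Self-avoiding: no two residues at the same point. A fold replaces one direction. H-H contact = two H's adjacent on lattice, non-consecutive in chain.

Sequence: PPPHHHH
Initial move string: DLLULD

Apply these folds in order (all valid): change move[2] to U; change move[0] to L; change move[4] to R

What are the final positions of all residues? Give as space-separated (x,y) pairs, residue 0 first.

Answer: (0,0) (-1,0) (-2,0) (-2,1) (-2,2) (-1,2) (-1,1)

Derivation:
Initial moves: DLLULD
Fold: move[2]->U => DLUULD (positions: [(0, 0), (0, -1), (-1, -1), (-1, 0), (-1, 1), (-2, 1), (-2, 0)])
Fold: move[0]->L => LLUULD (positions: [(0, 0), (-1, 0), (-2, 0), (-2, 1), (-2, 2), (-3, 2), (-3, 1)])
Fold: move[4]->R => LLUURD (positions: [(0, 0), (-1, 0), (-2, 0), (-2, 1), (-2, 2), (-1, 2), (-1, 1)])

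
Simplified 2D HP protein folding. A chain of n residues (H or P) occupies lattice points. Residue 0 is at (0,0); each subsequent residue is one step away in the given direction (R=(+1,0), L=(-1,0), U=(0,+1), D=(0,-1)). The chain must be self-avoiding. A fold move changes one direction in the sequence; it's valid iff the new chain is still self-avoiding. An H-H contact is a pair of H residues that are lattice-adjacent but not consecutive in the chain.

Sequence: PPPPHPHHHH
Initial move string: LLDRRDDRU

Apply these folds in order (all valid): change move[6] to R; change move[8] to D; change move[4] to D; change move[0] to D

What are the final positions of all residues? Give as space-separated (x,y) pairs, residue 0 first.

Initial moves: LLDRRDDRU
Fold: move[6]->R => LLDRRDRRU (positions: [(0, 0), (-1, 0), (-2, 0), (-2, -1), (-1, -1), (0, -1), (0, -2), (1, -2), (2, -2), (2, -1)])
Fold: move[8]->D => LLDRRDRRD (positions: [(0, 0), (-1, 0), (-2, 0), (-2, -1), (-1, -1), (0, -1), (0, -2), (1, -2), (2, -2), (2, -3)])
Fold: move[4]->D => LLDRDDRRD (positions: [(0, 0), (-1, 0), (-2, 0), (-2, -1), (-1, -1), (-1, -2), (-1, -3), (0, -3), (1, -3), (1, -4)])
Fold: move[0]->D => DLDRDDRRD (positions: [(0, 0), (0, -1), (-1, -1), (-1, -2), (0, -2), (0, -3), (0, -4), (1, -4), (2, -4), (2, -5)])

Answer: (0,0) (0,-1) (-1,-1) (-1,-2) (0,-2) (0,-3) (0,-4) (1,-4) (2,-4) (2,-5)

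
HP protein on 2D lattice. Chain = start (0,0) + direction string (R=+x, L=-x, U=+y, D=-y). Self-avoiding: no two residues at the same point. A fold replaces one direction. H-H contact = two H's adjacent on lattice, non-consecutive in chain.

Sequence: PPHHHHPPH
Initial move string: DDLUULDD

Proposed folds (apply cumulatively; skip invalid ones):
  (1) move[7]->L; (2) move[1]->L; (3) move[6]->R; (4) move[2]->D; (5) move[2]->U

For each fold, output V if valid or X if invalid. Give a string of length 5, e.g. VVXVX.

Initial: DDLUULDD -> [(0, 0), (0, -1), (0, -2), (-1, -2), (-1, -1), (-1, 0), (-2, 0), (-2, -1), (-2, -2)]
Fold 1: move[7]->L => DDLUULDL VALID
Fold 2: move[1]->L => DLLUULDL VALID
Fold 3: move[6]->R => DLLUULRL INVALID (collision), skipped
Fold 4: move[2]->D => DLDUULDL INVALID (collision), skipped
Fold 5: move[2]->U => DLUUULDL VALID

Answer: VVXXV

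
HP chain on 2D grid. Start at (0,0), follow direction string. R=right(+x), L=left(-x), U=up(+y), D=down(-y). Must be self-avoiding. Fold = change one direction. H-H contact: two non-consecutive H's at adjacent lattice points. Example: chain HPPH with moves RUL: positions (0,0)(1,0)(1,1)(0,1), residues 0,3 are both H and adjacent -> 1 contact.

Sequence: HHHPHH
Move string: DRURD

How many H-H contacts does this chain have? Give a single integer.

Answer: 1

Derivation:
Positions: [(0, 0), (0, -1), (1, -1), (1, 0), (2, 0), (2, -1)]
H-H contact: residue 2 @(1,-1) - residue 5 @(2, -1)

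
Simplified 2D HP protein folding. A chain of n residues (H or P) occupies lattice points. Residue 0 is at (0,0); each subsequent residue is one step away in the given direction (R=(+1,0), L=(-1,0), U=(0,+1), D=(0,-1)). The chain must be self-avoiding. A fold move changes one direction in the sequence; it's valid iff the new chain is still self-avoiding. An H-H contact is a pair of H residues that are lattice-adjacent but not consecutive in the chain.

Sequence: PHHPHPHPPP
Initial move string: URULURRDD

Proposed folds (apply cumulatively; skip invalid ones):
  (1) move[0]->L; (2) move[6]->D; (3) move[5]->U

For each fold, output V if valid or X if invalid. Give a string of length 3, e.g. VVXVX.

Initial: URULURRDD -> [(0, 0), (0, 1), (1, 1), (1, 2), (0, 2), (0, 3), (1, 3), (2, 3), (2, 2), (2, 1)]
Fold 1: move[0]->L => LRULURRDD INVALID (collision), skipped
Fold 2: move[6]->D => URULURDDD INVALID (collision), skipped
Fold 3: move[5]->U => URULUURDD INVALID (collision), skipped

Answer: XXX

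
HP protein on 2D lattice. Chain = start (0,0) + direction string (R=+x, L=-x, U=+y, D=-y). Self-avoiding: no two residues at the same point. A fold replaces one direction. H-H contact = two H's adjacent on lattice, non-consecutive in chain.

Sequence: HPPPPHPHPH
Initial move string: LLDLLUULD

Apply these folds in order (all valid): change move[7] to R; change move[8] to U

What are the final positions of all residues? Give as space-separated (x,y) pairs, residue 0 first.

Initial moves: LLDLLUULD
Fold: move[7]->R => LLDLLUURD (positions: [(0, 0), (-1, 0), (-2, 0), (-2, -1), (-3, -1), (-4, -1), (-4, 0), (-4, 1), (-3, 1), (-3, 0)])
Fold: move[8]->U => LLDLLUURU (positions: [(0, 0), (-1, 0), (-2, 0), (-2, -1), (-3, -1), (-4, -1), (-4, 0), (-4, 1), (-3, 1), (-3, 2)])

Answer: (0,0) (-1,0) (-2,0) (-2,-1) (-3,-1) (-4,-1) (-4,0) (-4,1) (-3,1) (-3,2)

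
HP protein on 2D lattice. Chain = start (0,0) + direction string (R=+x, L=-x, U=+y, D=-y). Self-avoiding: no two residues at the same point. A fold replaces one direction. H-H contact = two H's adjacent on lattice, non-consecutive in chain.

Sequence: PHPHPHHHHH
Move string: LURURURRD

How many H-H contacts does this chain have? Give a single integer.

Positions: [(0, 0), (-1, 0), (-1, 1), (0, 1), (0, 2), (1, 2), (1, 3), (2, 3), (3, 3), (3, 2)]
No H-H contacts found.

Answer: 0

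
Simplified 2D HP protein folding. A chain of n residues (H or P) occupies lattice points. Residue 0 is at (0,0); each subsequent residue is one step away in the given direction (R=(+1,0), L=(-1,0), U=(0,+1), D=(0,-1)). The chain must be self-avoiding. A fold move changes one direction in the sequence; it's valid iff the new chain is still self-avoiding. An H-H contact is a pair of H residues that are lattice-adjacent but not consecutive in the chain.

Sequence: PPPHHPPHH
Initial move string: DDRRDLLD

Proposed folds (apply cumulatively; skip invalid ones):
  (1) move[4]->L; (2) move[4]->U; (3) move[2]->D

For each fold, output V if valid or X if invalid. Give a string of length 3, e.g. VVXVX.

Answer: XXV

Derivation:
Initial: DDRRDLLD -> [(0, 0), (0, -1), (0, -2), (1, -2), (2, -2), (2, -3), (1, -3), (0, -3), (0, -4)]
Fold 1: move[4]->L => DDRRLLLD INVALID (collision), skipped
Fold 2: move[4]->U => DDRRULLD INVALID (collision), skipped
Fold 3: move[2]->D => DDDRDLLD VALID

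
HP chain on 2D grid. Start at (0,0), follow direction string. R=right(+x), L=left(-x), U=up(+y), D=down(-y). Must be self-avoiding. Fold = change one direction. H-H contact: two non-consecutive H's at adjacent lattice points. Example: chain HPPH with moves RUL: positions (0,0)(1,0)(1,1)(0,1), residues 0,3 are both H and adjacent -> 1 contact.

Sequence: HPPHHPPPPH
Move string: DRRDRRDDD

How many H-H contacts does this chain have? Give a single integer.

Positions: [(0, 0), (0, -1), (1, -1), (2, -1), (2, -2), (3, -2), (4, -2), (4, -3), (4, -4), (4, -5)]
No H-H contacts found.

Answer: 0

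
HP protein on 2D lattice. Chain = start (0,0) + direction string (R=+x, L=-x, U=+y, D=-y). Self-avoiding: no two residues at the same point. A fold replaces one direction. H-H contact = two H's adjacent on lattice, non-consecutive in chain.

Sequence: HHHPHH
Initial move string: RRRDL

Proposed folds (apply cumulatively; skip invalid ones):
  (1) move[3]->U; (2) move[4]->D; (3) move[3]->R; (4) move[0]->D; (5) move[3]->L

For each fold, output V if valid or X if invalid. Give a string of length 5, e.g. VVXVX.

Initial: RRRDL -> [(0, 0), (1, 0), (2, 0), (3, 0), (3, -1), (2, -1)]
Fold 1: move[3]->U => RRRUL VALID
Fold 2: move[4]->D => RRRUD INVALID (collision), skipped
Fold 3: move[3]->R => RRRRL INVALID (collision), skipped
Fold 4: move[0]->D => DRRUL VALID
Fold 5: move[3]->L => DRRLL INVALID (collision), skipped

Answer: VXXVX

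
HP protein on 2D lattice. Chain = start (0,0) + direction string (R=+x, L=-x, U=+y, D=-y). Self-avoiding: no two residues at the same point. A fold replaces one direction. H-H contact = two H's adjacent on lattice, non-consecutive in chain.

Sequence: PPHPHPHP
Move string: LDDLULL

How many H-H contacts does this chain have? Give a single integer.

Answer: 0

Derivation:
Positions: [(0, 0), (-1, 0), (-1, -1), (-1, -2), (-2, -2), (-2, -1), (-3, -1), (-4, -1)]
No H-H contacts found.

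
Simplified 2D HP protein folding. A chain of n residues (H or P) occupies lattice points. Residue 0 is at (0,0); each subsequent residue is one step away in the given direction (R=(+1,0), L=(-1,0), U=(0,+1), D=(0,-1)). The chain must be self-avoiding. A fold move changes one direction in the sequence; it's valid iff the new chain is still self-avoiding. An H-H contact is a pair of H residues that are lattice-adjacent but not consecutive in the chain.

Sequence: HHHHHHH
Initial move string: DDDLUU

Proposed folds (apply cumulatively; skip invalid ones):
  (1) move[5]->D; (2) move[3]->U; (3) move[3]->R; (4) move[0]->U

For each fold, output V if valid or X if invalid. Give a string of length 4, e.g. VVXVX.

Answer: XXVX

Derivation:
Initial: DDDLUU -> [(0, 0), (0, -1), (0, -2), (0, -3), (-1, -3), (-1, -2), (-1, -1)]
Fold 1: move[5]->D => DDDLUD INVALID (collision), skipped
Fold 2: move[3]->U => DDDUUU INVALID (collision), skipped
Fold 3: move[3]->R => DDDRUU VALID
Fold 4: move[0]->U => UDDRUU INVALID (collision), skipped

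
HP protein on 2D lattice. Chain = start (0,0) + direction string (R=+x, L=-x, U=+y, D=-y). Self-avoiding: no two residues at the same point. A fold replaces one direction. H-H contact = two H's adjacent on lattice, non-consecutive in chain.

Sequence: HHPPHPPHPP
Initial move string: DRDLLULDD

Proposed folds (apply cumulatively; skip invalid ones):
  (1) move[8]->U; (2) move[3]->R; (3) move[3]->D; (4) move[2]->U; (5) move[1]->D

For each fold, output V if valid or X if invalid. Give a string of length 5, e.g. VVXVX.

Answer: XXVXV

Derivation:
Initial: DRDLLULDD -> [(0, 0), (0, -1), (1, -1), (1, -2), (0, -2), (-1, -2), (-1, -1), (-2, -1), (-2, -2), (-2, -3)]
Fold 1: move[8]->U => DRDLLULDU INVALID (collision), skipped
Fold 2: move[3]->R => DRDRLULDD INVALID (collision), skipped
Fold 3: move[3]->D => DRDDLULDD VALID
Fold 4: move[2]->U => DRUDLULDD INVALID (collision), skipped
Fold 5: move[1]->D => DDDDLULDD VALID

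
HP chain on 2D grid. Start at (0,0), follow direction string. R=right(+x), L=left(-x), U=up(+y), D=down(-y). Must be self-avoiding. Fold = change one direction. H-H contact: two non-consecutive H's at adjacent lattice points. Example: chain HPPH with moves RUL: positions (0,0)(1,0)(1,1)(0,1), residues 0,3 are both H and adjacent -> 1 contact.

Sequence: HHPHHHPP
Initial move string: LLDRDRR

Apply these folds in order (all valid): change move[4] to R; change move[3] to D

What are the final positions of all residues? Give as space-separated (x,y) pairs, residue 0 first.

Initial moves: LLDRDRR
Fold: move[4]->R => LLDRRRR (positions: [(0, 0), (-1, 0), (-2, 0), (-2, -1), (-1, -1), (0, -1), (1, -1), (2, -1)])
Fold: move[3]->D => LLDDRRR (positions: [(0, 0), (-1, 0), (-2, 0), (-2, -1), (-2, -2), (-1, -2), (0, -2), (1, -2)])

Answer: (0,0) (-1,0) (-2,0) (-2,-1) (-2,-2) (-1,-2) (0,-2) (1,-2)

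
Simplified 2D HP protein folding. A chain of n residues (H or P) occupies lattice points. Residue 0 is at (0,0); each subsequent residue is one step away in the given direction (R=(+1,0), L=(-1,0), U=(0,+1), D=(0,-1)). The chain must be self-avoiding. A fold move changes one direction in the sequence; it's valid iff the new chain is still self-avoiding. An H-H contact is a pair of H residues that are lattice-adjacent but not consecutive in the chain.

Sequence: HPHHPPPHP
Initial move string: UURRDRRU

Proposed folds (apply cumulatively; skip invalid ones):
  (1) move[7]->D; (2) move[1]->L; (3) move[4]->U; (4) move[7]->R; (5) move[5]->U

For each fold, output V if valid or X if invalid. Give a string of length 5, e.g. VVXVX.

Answer: VXVVV

Derivation:
Initial: UURRDRRU -> [(0, 0), (0, 1), (0, 2), (1, 2), (2, 2), (2, 1), (3, 1), (4, 1), (4, 2)]
Fold 1: move[7]->D => UURRDRRD VALID
Fold 2: move[1]->L => ULRRDRRD INVALID (collision), skipped
Fold 3: move[4]->U => UURRURRD VALID
Fold 4: move[7]->R => UURRURRR VALID
Fold 5: move[5]->U => UURRUURR VALID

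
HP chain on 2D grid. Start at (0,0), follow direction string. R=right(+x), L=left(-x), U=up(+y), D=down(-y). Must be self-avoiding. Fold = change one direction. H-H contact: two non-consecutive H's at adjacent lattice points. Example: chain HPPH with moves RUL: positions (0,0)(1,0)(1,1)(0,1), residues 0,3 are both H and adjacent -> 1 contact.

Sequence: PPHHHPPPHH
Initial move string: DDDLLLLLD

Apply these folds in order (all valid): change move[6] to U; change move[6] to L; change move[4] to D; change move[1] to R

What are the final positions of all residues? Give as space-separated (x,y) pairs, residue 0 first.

Answer: (0,0) (0,-1) (1,-1) (1,-2) (0,-2) (0,-3) (-1,-3) (-2,-3) (-3,-3) (-3,-4)

Derivation:
Initial moves: DDDLLLLLD
Fold: move[6]->U => DDDLLLULD (positions: [(0, 0), (0, -1), (0, -2), (0, -3), (-1, -3), (-2, -3), (-3, -3), (-3, -2), (-4, -2), (-4, -3)])
Fold: move[6]->L => DDDLLLLLD (positions: [(0, 0), (0, -1), (0, -2), (0, -3), (-1, -3), (-2, -3), (-3, -3), (-4, -3), (-5, -3), (-5, -4)])
Fold: move[4]->D => DDDLDLLLD (positions: [(0, 0), (0, -1), (0, -2), (0, -3), (-1, -3), (-1, -4), (-2, -4), (-3, -4), (-4, -4), (-4, -5)])
Fold: move[1]->R => DRDLDLLLD (positions: [(0, 0), (0, -1), (1, -1), (1, -2), (0, -2), (0, -3), (-1, -3), (-2, -3), (-3, -3), (-3, -4)])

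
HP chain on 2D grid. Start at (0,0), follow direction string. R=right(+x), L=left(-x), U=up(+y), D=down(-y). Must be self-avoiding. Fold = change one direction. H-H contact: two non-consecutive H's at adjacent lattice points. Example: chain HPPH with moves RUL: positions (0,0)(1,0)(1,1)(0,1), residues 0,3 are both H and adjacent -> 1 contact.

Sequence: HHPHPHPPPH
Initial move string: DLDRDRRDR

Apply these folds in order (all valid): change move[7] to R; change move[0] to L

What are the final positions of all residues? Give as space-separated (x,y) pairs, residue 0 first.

Initial moves: DLDRDRRDR
Fold: move[7]->R => DLDRDRRRR (positions: [(0, 0), (0, -1), (-1, -1), (-1, -2), (0, -2), (0, -3), (1, -3), (2, -3), (3, -3), (4, -3)])
Fold: move[0]->L => LLDRDRRRR (positions: [(0, 0), (-1, 0), (-2, 0), (-2, -1), (-1, -1), (-1, -2), (0, -2), (1, -2), (2, -2), (3, -2)])

Answer: (0,0) (-1,0) (-2,0) (-2,-1) (-1,-1) (-1,-2) (0,-2) (1,-2) (2,-2) (3,-2)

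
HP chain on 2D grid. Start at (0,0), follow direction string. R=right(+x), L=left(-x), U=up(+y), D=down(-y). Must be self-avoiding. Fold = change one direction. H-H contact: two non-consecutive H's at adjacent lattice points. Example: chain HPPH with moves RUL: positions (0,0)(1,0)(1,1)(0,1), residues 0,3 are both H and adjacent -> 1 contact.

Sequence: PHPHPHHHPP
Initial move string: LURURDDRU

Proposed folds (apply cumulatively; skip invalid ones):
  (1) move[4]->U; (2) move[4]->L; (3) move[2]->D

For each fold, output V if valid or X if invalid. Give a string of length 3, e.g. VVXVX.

Initial: LURURDDRU -> [(0, 0), (-1, 0), (-1, 1), (0, 1), (0, 2), (1, 2), (1, 1), (1, 0), (2, 0), (2, 1)]
Fold 1: move[4]->U => LURUUDDRU INVALID (collision), skipped
Fold 2: move[4]->L => LURULDDRU INVALID (collision), skipped
Fold 3: move[2]->D => LUDURDDRU INVALID (collision), skipped

Answer: XXX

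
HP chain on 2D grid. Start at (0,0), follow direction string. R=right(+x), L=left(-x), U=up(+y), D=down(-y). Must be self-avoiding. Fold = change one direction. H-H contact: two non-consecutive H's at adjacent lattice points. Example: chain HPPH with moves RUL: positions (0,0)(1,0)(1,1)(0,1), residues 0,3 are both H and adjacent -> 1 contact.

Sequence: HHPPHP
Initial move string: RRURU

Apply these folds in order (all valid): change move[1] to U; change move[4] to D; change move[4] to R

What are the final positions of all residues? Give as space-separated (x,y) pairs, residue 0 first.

Answer: (0,0) (1,0) (1,1) (1,2) (2,2) (3,2)

Derivation:
Initial moves: RRURU
Fold: move[1]->U => RUURU (positions: [(0, 0), (1, 0), (1, 1), (1, 2), (2, 2), (2, 3)])
Fold: move[4]->D => RUURD (positions: [(0, 0), (1, 0), (1, 1), (1, 2), (2, 2), (2, 1)])
Fold: move[4]->R => RUURR (positions: [(0, 0), (1, 0), (1, 1), (1, 2), (2, 2), (3, 2)])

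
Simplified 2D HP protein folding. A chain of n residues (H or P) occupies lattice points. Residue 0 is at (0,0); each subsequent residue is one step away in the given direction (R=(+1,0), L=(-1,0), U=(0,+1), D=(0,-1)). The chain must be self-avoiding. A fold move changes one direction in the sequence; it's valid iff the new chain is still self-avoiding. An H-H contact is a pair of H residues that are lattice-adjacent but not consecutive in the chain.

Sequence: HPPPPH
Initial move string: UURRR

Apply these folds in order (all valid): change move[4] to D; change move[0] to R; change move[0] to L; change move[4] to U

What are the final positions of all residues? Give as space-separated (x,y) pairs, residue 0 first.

Answer: (0,0) (-1,0) (-1,1) (0,1) (1,1) (1,2)

Derivation:
Initial moves: UURRR
Fold: move[4]->D => UURRD (positions: [(0, 0), (0, 1), (0, 2), (1, 2), (2, 2), (2, 1)])
Fold: move[0]->R => RURRD (positions: [(0, 0), (1, 0), (1, 1), (2, 1), (3, 1), (3, 0)])
Fold: move[0]->L => LURRD (positions: [(0, 0), (-1, 0), (-1, 1), (0, 1), (1, 1), (1, 0)])
Fold: move[4]->U => LURRU (positions: [(0, 0), (-1, 0), (-1, 1), (0, 1), (1, 1), (1, 2)])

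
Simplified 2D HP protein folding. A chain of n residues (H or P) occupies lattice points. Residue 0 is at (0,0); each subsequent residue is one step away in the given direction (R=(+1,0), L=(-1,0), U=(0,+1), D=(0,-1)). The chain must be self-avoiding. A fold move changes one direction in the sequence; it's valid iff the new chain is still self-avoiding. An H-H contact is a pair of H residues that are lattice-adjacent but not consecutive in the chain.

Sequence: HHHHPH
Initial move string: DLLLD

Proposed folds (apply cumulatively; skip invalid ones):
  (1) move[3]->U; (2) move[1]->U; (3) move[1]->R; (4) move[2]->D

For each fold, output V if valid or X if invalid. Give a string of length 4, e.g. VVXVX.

Answer: XXXV

Derivation:
Initial: DLLLD -> [(0, 0), (0, -1), (-1, -1), (-2, -1), (-3, -1), (-3, -2)]
Fold 1: move[3]->U => DLLUD INVALID (collision), skipped
Fold 2: move[1]->U => DULLD INVALID (collision), skipped
Fold 3: move[1]->R => DRLLD INVALID (collision), skipped
Fold 4: move[2]->D => DLDLD VALID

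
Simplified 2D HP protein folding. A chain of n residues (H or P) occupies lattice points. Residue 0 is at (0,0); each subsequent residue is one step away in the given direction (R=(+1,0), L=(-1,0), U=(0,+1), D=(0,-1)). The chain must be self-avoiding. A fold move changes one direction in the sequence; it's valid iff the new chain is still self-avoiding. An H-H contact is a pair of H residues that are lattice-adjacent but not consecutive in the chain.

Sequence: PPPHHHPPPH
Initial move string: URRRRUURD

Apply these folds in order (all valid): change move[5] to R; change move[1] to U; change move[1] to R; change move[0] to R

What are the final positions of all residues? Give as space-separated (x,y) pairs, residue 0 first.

Answer: (0,0) (1,0) (2,0) (3,0) (4,0) (5,0) (6,0) (6,1) (7,1) (7,0)

Derivation:
Initial moves: URRRRUURD
Fold: move[5]->R => URRRRRURD (positions: [(0, 0), (0, 1), (1, 1), (2, 1), (3, 1), (4, 1), (5, 1), (5, 2), (6, 2), (6, 1)])
Fold: move[1]->U => UURRRRURD (positions: [(0, 0), (0, 1), (0, 2), (1, 2), (2, 2), (3, 2), (4, 2), (4, 3), (5, 3), (5, 2)])
Fold: move[1]->R => URRRRRURD (positions: [(0, 0), (0, 1), (1, 1), (2, 1), (3, 1), (4, 1), (5, 1), (5, 2), (6, 2), (6, 1)])
Fold: move[0]->R => RRRRRRURD (positions: [(0, 0), (1, 0), (2, 0), (3, 0), (4, 0), (5, 0), (6, 0), (6, 1), (7, 1), (7, 0)])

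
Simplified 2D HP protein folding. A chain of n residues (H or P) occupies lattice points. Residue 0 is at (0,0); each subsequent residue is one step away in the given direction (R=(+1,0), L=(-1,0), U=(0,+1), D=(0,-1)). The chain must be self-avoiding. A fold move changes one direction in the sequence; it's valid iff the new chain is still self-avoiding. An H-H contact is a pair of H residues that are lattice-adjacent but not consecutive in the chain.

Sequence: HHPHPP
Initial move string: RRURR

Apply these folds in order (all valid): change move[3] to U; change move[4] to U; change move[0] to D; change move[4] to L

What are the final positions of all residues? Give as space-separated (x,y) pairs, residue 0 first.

Answer: (0,0) (0,-1) (1,-1) (1,0) (1,1) (0,1)

Derivation:
Initial moves: RRURR
Fold: move[3]->U => RRUUR (positions: [(0, 0), (1, 0), (2, 0), (2, 1), (2, 2), (3, 2)])
Fold: move[4]->U => RRUUU (positions: [(0, 0), (1, 0), (2, 0), (2, 1), (2, 2), (2, 3)])
Fold: move[0]->D => DRUUU (positions: [(0, 0), (0, -1), (1, -1), (1, 0), (1, 1), (1, 2)])
Fold: move[4]->L => DRUUL (positions: [(0, 0), (0, -1), (1, -1), (1, 0), (1, 1), (0, 1)])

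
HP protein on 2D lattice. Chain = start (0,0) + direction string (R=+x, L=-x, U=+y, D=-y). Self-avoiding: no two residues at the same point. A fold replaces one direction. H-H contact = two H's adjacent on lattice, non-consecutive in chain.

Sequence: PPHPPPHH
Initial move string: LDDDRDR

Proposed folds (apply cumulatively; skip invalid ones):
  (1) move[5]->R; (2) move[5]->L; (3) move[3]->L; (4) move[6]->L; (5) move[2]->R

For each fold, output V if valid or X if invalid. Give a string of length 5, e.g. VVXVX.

Initial: LDDDRDR -> [(0, 0), (-1, 0), (-1, -1), (-1, -2), (-1, -3), (0, -3), (0, -4), (1, -4)]
Fold 1: move[5]->R => LDDDRRR VALID
Fold 2: move[5]->L => LDDDRLR INVALID (collision), skipped
Fold 3: move[3]->L => LDDLRRR INVALID (collision), skipped
Fold 4: move[6]->L => LDDDRRL INVALID (collision), skipped
Fold 5: move[2]->R => LDRDRRR VALID

Answer: VXXXV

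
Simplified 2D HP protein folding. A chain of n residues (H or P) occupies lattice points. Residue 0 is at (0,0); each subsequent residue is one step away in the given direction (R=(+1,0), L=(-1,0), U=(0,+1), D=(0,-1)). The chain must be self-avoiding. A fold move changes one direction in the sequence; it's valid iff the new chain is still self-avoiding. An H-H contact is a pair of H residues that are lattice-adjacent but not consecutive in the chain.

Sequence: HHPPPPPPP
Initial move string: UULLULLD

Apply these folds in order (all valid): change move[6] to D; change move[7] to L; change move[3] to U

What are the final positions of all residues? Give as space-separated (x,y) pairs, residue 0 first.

Answer: (0,0) (0,1) (0,2) (-1,2) (-1,3) (-1,4) (-2,4) (-2,3) (-3,3)

Derivation:
Initial moves: UULLULLD
Fold: move[6]->D => UULLULDD (positions: [(0, 0), (0, 1), (0, 2), (-1, 2), (-2, 2), (-2, 3), (-3, 3), (-3, 2), (-3, 1)])
Fold: move[7]->L => UULLULDL (positions: [(0, 0), (0, 1), (0, 2), (-1, 2), (-2, 2), (-2, 3), (-3, 3), (-3, 2), (-4, 2)])
Fold: move[3]->U => UULUULDL (positions: [(0, 0), (0, 1), (0, 2), (-1, 2), (-1, 3), (-1, 4), (-2, 4), (-2, 3), (-3, 3)])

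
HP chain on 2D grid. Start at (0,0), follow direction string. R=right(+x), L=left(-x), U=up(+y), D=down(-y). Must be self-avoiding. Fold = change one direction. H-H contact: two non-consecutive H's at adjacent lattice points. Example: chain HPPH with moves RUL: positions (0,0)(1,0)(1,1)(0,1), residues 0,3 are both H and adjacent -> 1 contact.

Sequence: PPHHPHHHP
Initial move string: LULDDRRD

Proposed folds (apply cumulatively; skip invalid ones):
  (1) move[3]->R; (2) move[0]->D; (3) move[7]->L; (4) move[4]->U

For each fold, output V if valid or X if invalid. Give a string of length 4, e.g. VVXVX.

Initial: LULDDRRD -> [(0, 0), (-1, 0), (-1, 1), (-2, 1), (-2, 0), (-2, -1), (-1, -1), (0, -1), (0, -2)]
Fold 1: move[3]->R => LULRDRRD INVALID (collision), skipped
Fold 2: move[0]->D => DULDDRRD INVALID (collision), skipped
Fold 3: move[7]->L => LULDDRRL INVALID (collision), skipped
Fold 4: move[4]->U => LULDURRD INVALID (collision), skipped

Answer: XXXX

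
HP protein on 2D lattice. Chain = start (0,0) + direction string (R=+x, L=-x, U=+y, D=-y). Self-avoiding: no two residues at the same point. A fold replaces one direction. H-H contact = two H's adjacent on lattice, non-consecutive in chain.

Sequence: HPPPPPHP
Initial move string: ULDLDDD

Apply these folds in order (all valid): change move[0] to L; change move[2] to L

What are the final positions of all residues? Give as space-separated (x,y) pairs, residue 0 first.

Answer: (0,0) (-1,0) (-2,0) (-3,0) (-4,0) (-4,-1) (-4,-2) (-4,-3)

Derivation:
Initial moves: ULDLDDD
Fold: move[0]->L => LLDLDDD (positions: [(0, 0), (-1, 0), (-2, 0), (-2, -1), (-3, -1), (-3, -2), (-3, -3), (-3, -4)])
Fold: move[2]->L => LLLLDDD (positions: [(0, 0), (-1, 0), (-2, 0), (-3, 0), (-4, 0), (-4, -1), (-4, -2), (-4, -3)])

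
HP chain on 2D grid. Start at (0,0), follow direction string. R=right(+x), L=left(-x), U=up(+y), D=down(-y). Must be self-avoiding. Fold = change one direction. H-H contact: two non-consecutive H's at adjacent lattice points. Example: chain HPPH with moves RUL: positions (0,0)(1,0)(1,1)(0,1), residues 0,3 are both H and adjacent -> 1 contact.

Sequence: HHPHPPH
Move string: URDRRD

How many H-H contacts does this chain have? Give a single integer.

Positions: [(0, 0), (0, 1), (1, 1), (1, 0), (2, 0), (3, 0), (3, -1)]
H-H contact: residue 0 @(0,0) - residue 3 @(1, 0)

Answer: 1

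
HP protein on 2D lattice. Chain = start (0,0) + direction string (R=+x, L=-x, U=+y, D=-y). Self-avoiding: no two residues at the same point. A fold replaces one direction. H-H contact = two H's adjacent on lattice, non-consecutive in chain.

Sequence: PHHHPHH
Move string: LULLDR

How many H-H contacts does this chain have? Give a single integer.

Answer: 2

Derivation:
Positions: [(0, 0), (-1, 0), (-1, 1), (-2, 1), (-3, 1), (-3, 0), (-2, 0)]
H-H contact: residue 1 @(-1,0) - residue 6 @(-2, 0)
H-H contact: residue 3 @(-2,1) - residue 6 @(-2, 0)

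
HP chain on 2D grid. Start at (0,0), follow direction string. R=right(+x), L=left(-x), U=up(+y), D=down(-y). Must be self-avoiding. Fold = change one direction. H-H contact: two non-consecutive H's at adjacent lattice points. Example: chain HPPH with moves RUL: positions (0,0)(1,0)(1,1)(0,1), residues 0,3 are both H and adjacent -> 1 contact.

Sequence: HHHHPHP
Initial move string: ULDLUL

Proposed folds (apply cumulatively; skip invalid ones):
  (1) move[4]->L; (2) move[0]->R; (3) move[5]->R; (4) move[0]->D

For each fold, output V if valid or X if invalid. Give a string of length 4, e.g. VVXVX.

Initial: ULDLUL -> [(0, 0), (0, 1), (-1, 1), (-1, 0), (-2, 0), (-2, 1), (-3, 1)]
Fold 1: move[4]->L => ULDLLL VALID
Fold 2: move[0]->R => RLDLLL INVALID (collision), skipped
Fold 3: move[5]->R => ULDLLR INVALID (collision), skipped
Fold 4: move[0]->D => DLDLLL VALID

Answer: VXXV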